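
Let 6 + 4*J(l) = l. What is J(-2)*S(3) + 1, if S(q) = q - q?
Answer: 1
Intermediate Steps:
S(q) = 0
J(l) = -3/2 + l/4
J(-2)*S(3) + 1 = (-3/2 + (1/4)*(-2))*0 + 1 = (-3/2 - 1/2)*0 + 1 = -2*0 + 1 = 0 + 1 = 1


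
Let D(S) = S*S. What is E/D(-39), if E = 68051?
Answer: 68051/1521 ≈ 44.741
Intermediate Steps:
D(S) = S**2
E/D(-39) = 68051/((-39)**2) = 68051/1521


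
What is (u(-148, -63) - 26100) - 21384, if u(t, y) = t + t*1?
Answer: -47780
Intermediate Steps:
u(t, y) = 2*t (u(t, y) = t + t = 2*t)
(u(-148, -63) - 26100) - 21384 = (2*(-148) - 26100) - 21384 = (-296 - 26100) - 21384 = -26396 - 21384 = -47780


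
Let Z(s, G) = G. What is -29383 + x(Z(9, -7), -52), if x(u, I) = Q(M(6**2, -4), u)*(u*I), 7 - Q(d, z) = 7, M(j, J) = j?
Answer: -29383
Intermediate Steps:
Q(d, z) = 0 (Q(d, z) = 7 - 1*7 = 7 - 7 = 0)
x(u, I) = 0 (x(u, I) = 0*(u*I) = 0*(I*u) = 0)
-29383 + x(Z(9, -7), -52) = -29383 + 0 = -29383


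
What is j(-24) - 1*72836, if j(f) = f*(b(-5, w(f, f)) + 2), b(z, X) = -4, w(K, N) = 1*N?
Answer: -72788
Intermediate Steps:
w(K, N) = N
j(f) = -2*f (j(f) = f*(-4 + 2) = f*(-2) = -2*f)
j(-24) - 1*72836 = -2*(-24) - 1*72836 = 48 - 72836 = -72788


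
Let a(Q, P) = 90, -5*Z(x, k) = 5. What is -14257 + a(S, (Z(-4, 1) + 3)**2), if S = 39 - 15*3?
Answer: -14167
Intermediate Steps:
Z(x, k) = -1 (Z(x, k) = -1/5*5 = -1)
S = -6 (S = 39 - 45 = -6)
-14257 + a(S, (Z(-4, 1) + 3)**2) = -14257 + 90 = -14167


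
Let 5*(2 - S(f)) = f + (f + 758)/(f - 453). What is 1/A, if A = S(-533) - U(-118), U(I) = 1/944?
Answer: 2326960/252811591 ≈ 0.0092043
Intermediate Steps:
U(I) = 1/944
S(f) = 2 - f/5 - (758 + f)/(5*(-453 + f)) (S(f) = 2 - (f + (f + 758)/(f - 453))/5 = 2 - (f + (758 + f)/(-453 + f))/5 = 2 + (-f/5 - (758 + f)/(5*(-453 + f))) = 2 - f/5 - (758 + f)/(5*(-453 + f)))
A = 252811591/2326960 (A = (-5288 - 1*(-533)**2 + 462*(-533))/(5*(-453 - 533)) - 1*1/944 = (1/5)*(-5288 - 1*284089 - 246246)/(-986) - 1/944 = (1/5)*(-1/986)*(-5288 - 284089 - 246246) - 1/944 = (1/5)*(-1/986)*(-535623) - 1/944 = 535623/4930 - 1/944 = 252811591/2326960 ≈ 108.64)
1/A = 1/(252811591/2326960) = 2326960/252811591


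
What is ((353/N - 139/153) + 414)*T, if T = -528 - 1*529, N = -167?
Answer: -11099442844/25551 ≈ -4.3440e+5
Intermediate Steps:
T = -1057 (T = -528 - 529 = -1057)
((353/N - 139/153) + 414)*T = ((353/(-167) - 139/153) + 414)*(-1057) = ((353*(-1/167) - 139*1/153) + 414)*(-1057) = ((-353/167 - 139/153) + 414)*(-1057) = (-77222/25551 + 414)*(-1057) = (10500892/25551)*(-1057) = -11099442844/25551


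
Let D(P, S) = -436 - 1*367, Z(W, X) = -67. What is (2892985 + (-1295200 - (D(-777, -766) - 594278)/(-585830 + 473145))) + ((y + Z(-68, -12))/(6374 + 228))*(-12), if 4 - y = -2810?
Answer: 594329353758674/371973185 ≈ 1.5978e+6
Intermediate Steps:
y = 2814 (y = 4 - 1*(-2810) = 4 + 2810 = 2814)
D(P, S) = -803 (D(P, S) = -436 - 367 = -803)
(2892985 + (-1295200 - (D(-777, -766) - 594278)/(-585830 + 473145))) + ((y + Z(-68, -12))/(6374 + 228))*(-12) = (2892985 + (-1295200 - (-803 - 594278)/(-585830 + 473145))) + ((2814 - 67)/(6374 + 228))*(-12) = (2892985 + (-1295200 - (-595081)/(-112685))) + (2747/6602)*(-12) = (2892985 + (-1295200 - (-595081)*(-1)/112685)) + (2747*(1/6602))*(-12) = (2892985 + (-1295200 - 1*595081/112685)) + (2747/6602)*(-12) = (2892985 + (-1295200 - 595081/112685)) - 16482/3301 = (2892985 - 145950207081/112685) - 16482/3301 = 180045807644/112685 - 16482/3301 = 594329353758674/371973185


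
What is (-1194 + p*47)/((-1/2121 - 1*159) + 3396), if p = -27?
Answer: -5224023/6865676 ≈ -0.76089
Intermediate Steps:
(-1194 + p*47)/((-1/2121 - 1*159) + 3396) = (-1194 - 27*47)/((-1/2121 - 1*159) + 3396) = (-1194 - 1269)/((-1*1/2121 - 159) + 3396) = -2463/((-1/2121 - 159) + 3396) = -2463/(-337240/2121 + 3396) = -2463/6865676/2121 = -2463*2121/6865676 = -5224023/6865676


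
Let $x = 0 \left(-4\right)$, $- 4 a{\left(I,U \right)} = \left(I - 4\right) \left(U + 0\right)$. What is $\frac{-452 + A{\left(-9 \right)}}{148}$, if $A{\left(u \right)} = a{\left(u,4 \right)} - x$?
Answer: $- \frac{439}{148} \approx -2.9662$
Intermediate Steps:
$a{\left(I,U \right)} = - \frac{U \left(-4 + I\right)}{4}$ ($a{\left(I,U \right)} = - \frac{\left(I - 4\right) \left(U + 0\right)}{4} = - \frac{\left(-4 + I\right) U}{4} = - \frac{U \left(-4 + I\right)}{4}$)
$x = 0$
$A{\left(u \right)} = 4 - u$ ($A{\left(u \right)} = \frac{1}{4} \cdot 4 \left(4 - u\right) - 0 = \left(4 - u\right) + 0 = 4 - u$)
$\frac{-452 + A{\left(-9 \right)}}{148} = \frac{-452 + \left(4 - -9\right)}{148} = \left(-452 + \left(4 + 9\right)\right) \frac{1}{148} = \left(-452 + 13\right) \frac{1}{148} = \left(-439\right) \frac{1}{148} = - \frac{439}{148}$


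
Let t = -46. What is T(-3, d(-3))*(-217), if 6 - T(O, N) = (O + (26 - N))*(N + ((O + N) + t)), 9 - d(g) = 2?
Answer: -122822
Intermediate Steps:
d(g) = 7 (d(g) = 9 - 1*2 = 9 - 2 = 7)
T(O, N) = 6 - (-46 + O + 2*N)*(26 + O - N) (T(O, N) = 6 - (O + (26 - N))*(N + ((O + N) - 46)) = 6 - (26 + O - N)*(N + ((N + O) - 46)) = 6 - (26 + O - N)*(N + (-46 + N + O)) = 6 - (26 + O - N)*(-46 + O + 2*N) = 6 - (-46 + O + 2*N)*(26 + O - N))
T(-3, d(-3))*(-217) = (1202 - 1*(-3)**2 - 98*7 + 2*7**2 + 20*(-3) - 1*7*(-3))*(-217) = (1202 - 1*9 - 686 + 2*49 - 60 + 21)*(-217) = (1202 - 9 - 686 + 98 - 60 + 21)*(-217) = 566*(-217) = -122822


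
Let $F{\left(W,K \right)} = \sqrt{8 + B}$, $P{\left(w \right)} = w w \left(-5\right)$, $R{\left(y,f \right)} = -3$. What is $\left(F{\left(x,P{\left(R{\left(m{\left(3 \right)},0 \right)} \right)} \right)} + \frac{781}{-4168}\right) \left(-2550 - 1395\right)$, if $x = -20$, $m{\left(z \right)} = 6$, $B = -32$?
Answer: $\frac{3081045}{4168} - 7890 i \sqrt{6} \approx 739.21 - 19326.0 i$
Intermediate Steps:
$P{\left(w \right)} = - 5 w^{2}$ ($P{\left(w \right)} = w^{2} \left(-5\right) = - 5 w^{2}$)
$F{\left(W,K \right)} = 2 i \sqrt{6}$ ($F{\left(W,K \right)} = \sqrt{8 - 32} = \sqrt{-24} = 2 i \sqrt{6}$)
$\left(F{\left(x,P{\left(R{\left(m{\left(3 \right)},0 \right)} \right)} \right)} + \frac{781}{-4168}\right) \left(-2550 - 1395\right) = \left(2 i \sqrt{6} + \frac{781}{-4168}\right) \left(-2550 - 1395\right) = \left(2 i \sqrt{6} + 781 \left(- \frac{1}{4168}\right)\right) \left(-3945\right) = \left(2 i \sqrt{6} - \frac{781}{4168}\right) \left(-3945\right) = \left(- \frac{781}{4168} + 2 i \sqrt{6}\right) \left(-3945\right) = \frac{3081045}{4168} - 7890 i \sqrt{6}$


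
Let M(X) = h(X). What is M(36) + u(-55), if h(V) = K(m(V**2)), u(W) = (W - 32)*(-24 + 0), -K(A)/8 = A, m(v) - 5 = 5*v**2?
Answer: -67182592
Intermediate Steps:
m(v) = 5 + 5*v**2
K(A) = -8*A
u(W) = 768 - 24*W (u(W) = (-32 + W)*(-24) = 768 - 24*W)
h(V) = -40 - 40*V**4 (h(V) = -8*(5 + 5*(V**2)**2) = -8*(5 + 5*V**4) = -40 - 40*V**4)
M(X) = -40 - 40*X**4
M(36) + u(-55) = (-40 - 40*36**4) + (768 - 24*(-55)) = (-40 - 40*1679616) + (768 + 1320) = (-40 - 67184640) + 2088 = -67184680 + 2088 = -67182592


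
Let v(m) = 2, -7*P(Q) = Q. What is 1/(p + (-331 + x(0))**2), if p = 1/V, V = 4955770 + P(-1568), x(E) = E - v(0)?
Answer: 4955994/549565218667 ≈ 9.0180e-6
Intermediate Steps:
P(Q) = -Q/7
x(E) = -2 + E (x(E) = E - 1*2 = E - 2 = -2 + E)
V = 4955994 (V = 4955770 - 1/7*(-1568) = 4955770 + 224 = 4955994)
p = 1/4955994 ≈ 2.0178e-7
1/(p + (-331 + x(0))**2) = 1/(1/4955994 + (-331 + (-2 + 0))**2) = 1/(1/4955994 + (-331 - 2)**2) = 1/(1/4955994 + (-333)**2) = 1/(1/4955994 + 110889) = 1/(549565218667/4955994) = 4955994/549565218667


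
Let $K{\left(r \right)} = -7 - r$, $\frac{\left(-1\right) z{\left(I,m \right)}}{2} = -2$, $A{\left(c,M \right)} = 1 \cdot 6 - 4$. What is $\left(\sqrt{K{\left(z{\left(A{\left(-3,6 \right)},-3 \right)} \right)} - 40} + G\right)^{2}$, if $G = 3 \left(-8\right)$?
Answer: $\left(24 - i \sqrt{51}\right)^{2} \approx 525.0 - 342.79 i$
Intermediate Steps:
$A{\left(c,M \right)} = 2$ ($A{\left(c,M \right)} = 6 - 4 = 2$)
$z{\left(I,m \right)} = 4$ ($z{\left(I,m \right)} = \left(-2\right) \left(-2\right) = 4$)
$G = -24$
$\left(\sqrt{K{\left(z{\left(A{\left(-3,6 \right)},-3 \right)} \right)} - 40} + G\right)^{2} = \left(\sqrt{\left(-7 - 4\right) - 40} - 24\right)^{2} = \left(\sqrt{-11 - 40} - 24\right)^{2} = \left(\sqrt{-51} - 24\right)^{2} = \left(i \sqrt{51} - 24\right)^{2} = \left(-24 + i \sqrt{51}\right)^{2}$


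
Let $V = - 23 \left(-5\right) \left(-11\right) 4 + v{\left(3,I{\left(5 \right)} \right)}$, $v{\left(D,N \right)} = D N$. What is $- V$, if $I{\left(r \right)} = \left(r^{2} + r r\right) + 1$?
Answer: $4907$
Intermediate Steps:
$I{\left(r \right)} = 1 + 2 r^{2}$ ($I{\left(r \right)} = \left(r^{2} + r^{2}\right) + 1 = 2 r^{2} + 1 = 1 + 2 r^{2}$)
$V = -4907$ ($V = - 23 \left(-5\right) \left(-11\right) 4 + 3 \left(1 + 2 \cdot 5^{2}\right) = - 23 \cdot 55 \cdot 4 + 3 \left(1 + 2 \cdot 25\right) = \left(-23\right) 220 + 3 \left(1 + 50\right) = -5060 + 3 \cdot 51 = -5060 + 153 = -4907$)
$- V = \left(-1\right) \left(-4907\right) = 4907$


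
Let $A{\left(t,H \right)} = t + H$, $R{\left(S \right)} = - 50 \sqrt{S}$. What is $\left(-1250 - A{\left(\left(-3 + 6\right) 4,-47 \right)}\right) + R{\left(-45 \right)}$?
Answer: $-1215 - 150 i \sqrt{5} \approx -1215.0 - 335.41 i$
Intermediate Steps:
$A{\left(t,H \right)} = H + t$
$\left(-1250 - A{\left(\left(-3 + 6\right) 4,-47 \right)}\right) + R{\left(-45 \right)} = \left(-1250 - \left(-47 + \left(-3 + 6\right) 4\right)\right) - 50 \sqrt{-45} = \left(-1250 - \left(-47 + 3 \cdot 4\right)\right) - 50 \cdot 3 i \sqrt{5} = \left(-1250 - \left(-47 + 12\right)\right) - 150 i \sqrt{5} = \left(-1250 - -35\right) - 150 i \sqrt{5} = \left(-1250 + 35\right) - 150 i \sqrt{5} = -1215 - 150 i \sqrt{5}$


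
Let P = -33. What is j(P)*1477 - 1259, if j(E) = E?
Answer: -50000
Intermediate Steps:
j(P)*1477 - 1259 = -33*1477 - 1259 = -48741 - 1259 = -50000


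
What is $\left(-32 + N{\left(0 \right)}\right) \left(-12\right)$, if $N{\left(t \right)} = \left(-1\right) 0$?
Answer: $384$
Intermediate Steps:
$N{\left(t \right)} = 0$
$\left(-32 + N{\left(0 \right)}\right) \left(-12\right) = \left(-32 + 0\right) \left(-12\right) = \left(-32\right) \left(-12\right) = 384$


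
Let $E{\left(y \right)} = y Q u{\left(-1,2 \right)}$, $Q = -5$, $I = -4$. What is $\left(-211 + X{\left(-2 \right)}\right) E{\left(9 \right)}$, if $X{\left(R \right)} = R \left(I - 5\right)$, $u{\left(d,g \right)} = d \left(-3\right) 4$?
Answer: $104220$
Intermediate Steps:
$u{\left(d,g \right)} = - 12 d$ ($u{\left(d,g \right)} = - 3 d 4 = - 12 d$)
$E{\left(y \right)} = - 60 y$ ($E{\left(y \right)} = y \left(-5\right) \left(\left(-12\right) \left(-1\right)\right) = - 5 y 12 = - 60 y$)
$X{\left(R \right)} = - 9 R$ ($X{\left(R \right)} = R \left(-4 - 5\right) = R \left(-9\right) = - 9 R$)
$\left(-211 + X{\left(-2 \right)}\right) E{\left(9 \right)} = \left(-211 - -18\right) \left(\left(-60\right) 9\right) = \left(-211 + 18\right) \left(-540\right) = \left(-193\right) \left(-540\right) = 104220$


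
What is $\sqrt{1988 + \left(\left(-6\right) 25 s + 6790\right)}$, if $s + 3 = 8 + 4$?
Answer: $2 \sqrt{1857} \approx 86.186$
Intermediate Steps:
$s = 9$ ($s = -3 + \left(8 + 4\right) = -3 + 12 = 9$)
$\sqrt{1988 + \left(\left(-6\right) 25 s + 6790\right)} = \sqrt{1988 + \left(\left(-6\right) 25 \cdot 9 + 6790\right)} = \sqrt{1988 + \left(\left(-150\right) 9 + 6790\right)} = \sqrt{1988 + \left(-1350 + 6790\right)} = \sqrt{1988 + 5440} = \sqrt{7428} = 2 \sqrt{1857}$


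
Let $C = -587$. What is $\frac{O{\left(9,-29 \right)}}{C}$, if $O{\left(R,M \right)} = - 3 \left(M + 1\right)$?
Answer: $- \frac{84}{587} \approx -0.1431$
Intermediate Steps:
$O{\left(R,M \right)} = -3 - 3 M$ ($O{\left(R,M \right)} = - 3 \left(1 + M\right) = -3 - 3 M$)
$\frac{O{\left(9,-29 \right)}}{C} = \frac{-3 - -87}{-587} = \left(-3 + 87\right) \left(- \frac{1}{587}\right) = 84 \left(- \frac{1}{587}\right) = - \frac{84}{587}$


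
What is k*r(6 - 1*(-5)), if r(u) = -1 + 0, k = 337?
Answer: -337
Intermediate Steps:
r(u) = -1
k*r(6 - 1*(-5)) = 337*(-1) = -337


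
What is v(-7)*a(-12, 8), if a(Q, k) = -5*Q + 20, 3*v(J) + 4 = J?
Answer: -880/3 ≈ -293.33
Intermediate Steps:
v(J) = -4/3 + J/3
a(Q, k) = 20 - 5*Q
v(-7)*a(-12, 8) = (-4/3 + (⅓)*(-7))*(20 - 5*(-12)) = (-4/3 - 7/3)*(20 + 60) = -11/3*80 = -880/3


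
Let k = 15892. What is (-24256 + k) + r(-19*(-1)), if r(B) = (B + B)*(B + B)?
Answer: -6920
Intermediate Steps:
r(B) = 4*B² (r(B) = (2*B)*(2*B) = 4*B²)
(-24256 + k) + r(-19*(-1)) = (-24256 + 15892) + 4*(-19*(-1))² = -8364 + 4*19² = -8364 + 4*361 = -8364 + 1444 = -6920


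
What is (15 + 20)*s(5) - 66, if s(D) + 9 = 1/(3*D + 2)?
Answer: -6442/17 ≈ -378.94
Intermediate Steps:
s(D) = -9 + 1/(2 + 3*D) (s(D) = -9 + 1/(3*D + 2) = -9 + 1/(2 + 3*D))
(15 + 20)*s(5) - 66 = (15 + 20)*((-17 - 27*5)/(2 + 3*5)) - 66 = 35*((-17 - 135)/(2 + 15)) - 66 = 35*(-152/17) - 66 = -5320/17 - 66 = -6442/17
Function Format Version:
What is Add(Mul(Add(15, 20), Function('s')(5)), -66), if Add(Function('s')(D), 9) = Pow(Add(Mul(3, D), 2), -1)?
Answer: Rational(-6442, 17) ≈ -378.94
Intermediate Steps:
Function('s')(D) = Add(-9, Pow(Add(2, Mul(3, D)), -1)) (Function('s')(D) = Add(-9, Pow(Add(Mul(3, D), 2), -1)) = Add(-9, Pow(Add(2, Mul(3, D)), -1)))
Add(Mul(Add(15, 20), Function('s')(5)), -66) = Add(Mul(Add(15, 20), Mul(Pow(Add(2, Mul(3, 5)), -1), Add(-17, Mul(-27, 5)))), -66) = Add(Mul(35, Mul(Pow(Add(2, 15), -1), Add(-17, -135))), -66) = Add(Mul(35, Mul(Pow(17, -1), -152)), -66) = Add(Mul(35, Mul(Rational(1, 17), -152)), -66) = Add(Mul(35, Rational(-152, 17)), -66) = Add(Rational(-5320, 17), -66) = Rational(-6442, 17)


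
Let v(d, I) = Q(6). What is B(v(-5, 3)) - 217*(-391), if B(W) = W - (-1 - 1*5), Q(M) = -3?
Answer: 84850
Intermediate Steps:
v(d, I) = -3
B(W) = 6 + W (B(W) = W - (-1 - 5) = W - 1*(-6) = W + 6 = 6 + W)
B(v(-5, 3)) - 217*(-391) = (6 - 3) - 217*(-391) = 3 + 84847 = 84850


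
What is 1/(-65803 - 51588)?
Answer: -1/117391 ≈ -8.5185e-6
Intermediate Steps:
1/(-65803 - 51588) = 1/(-117391) = -1/117391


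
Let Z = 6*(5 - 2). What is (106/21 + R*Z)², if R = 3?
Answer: 1537600/441 ≈ 3486.6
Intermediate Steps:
Z = 18 (Z = 6*3 = 18)
(106/21 + R*Z)² = (106/21 + 3*18)² = (106*(1/21) + 54)² = (106/21 + 54)² = (1240/21)² = 1537600/441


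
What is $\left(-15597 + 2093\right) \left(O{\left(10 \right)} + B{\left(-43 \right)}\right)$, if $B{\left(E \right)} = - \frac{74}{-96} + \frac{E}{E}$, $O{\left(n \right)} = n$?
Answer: $- \frac{476860}{3} \approx -1.5895 \cdot 10^{5}$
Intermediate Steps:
$B{\left(E \right)} = \frac{85}{48}$ ($B{\left(E \right)} = \left(-74\right) \left(- \frac{1}{96}\right) + 1 = \frac{37}{48} + 1 = \frac{85}{48}$)
$\left(-15597 + 2093\right) \left(O{\left(10 \right)} + B{\left(-43 \right)}\right) = \left(-15597 + 2093\right) \left(10 + \frac{85}{48}\right) = \left(-13504\right) \frac{565}{48} = - \frac{476860}{3}$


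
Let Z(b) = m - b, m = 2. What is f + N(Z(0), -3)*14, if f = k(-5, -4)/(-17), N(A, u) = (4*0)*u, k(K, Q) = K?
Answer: 5/17 ≈ 0.29412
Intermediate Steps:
Z(b) = 2 - b
N(A, u) = 0 (N(A, u) = 0*u = 0)
f = 5/17 (f = -5/(-17) = -5*(-1/17) = 5/17 ≈ 0.29412)
f + N(Z(0), -3)*14 = 5/17 + 0*14 = 5/17 + 0 = 5/17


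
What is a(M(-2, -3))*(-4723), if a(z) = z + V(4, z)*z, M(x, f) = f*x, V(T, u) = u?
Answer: -198366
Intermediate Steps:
a(z) = z + z² (a(z) = z + z*z = z + z²)
a(M(-2, -3))*(-4723) = ((-3*(-2))*(1 - 3*(-2)))*(-4723) = (6*(1 + 6))*(-4723) = (6*7)*(-4723) = 42*(-4723) = -198366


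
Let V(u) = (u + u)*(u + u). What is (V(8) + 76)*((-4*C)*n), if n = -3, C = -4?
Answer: -15936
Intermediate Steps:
V(u) = 4*u² (V(u) = (2*u)*(2*u) = 4*u²)
(V(8) + 76)*((-4*C)*n) = (4*8² + 76)*(-4*(-4)*(-3)) = (4*64 + 76)*(16*(-3)) = (256 + 76)*(-48) = 332*(-48) = -15936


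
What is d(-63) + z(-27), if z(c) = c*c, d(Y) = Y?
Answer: 666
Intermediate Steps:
z(c) = c²
d(-63) + z(-27) = -63 + (-27)² = -63 + 729 = 666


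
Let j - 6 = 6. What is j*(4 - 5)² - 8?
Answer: 4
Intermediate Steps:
j = 12 (j = 6 + 6 = 12)
j*(4 - 5)² - 8 = 12*(4 - 5)² - 8 = 12*(-1)² - 8 = 12*1 - 8 = 12 - 8 = 4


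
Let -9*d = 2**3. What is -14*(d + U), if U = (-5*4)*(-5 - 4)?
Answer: -22568/9 ≈ -2507.6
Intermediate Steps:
U = 180 (U = -20*(-9) = 180)
d = -8/9 (d = -1/9*2**3 = -1/9*8 = -8/9 ≈ -0.88889)
-14*(d + U) = -14*(-8/9 + 180) = -14*1612/9 = -22568/9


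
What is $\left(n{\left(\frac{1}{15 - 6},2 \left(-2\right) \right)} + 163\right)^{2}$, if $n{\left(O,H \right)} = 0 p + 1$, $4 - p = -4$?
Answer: $26896$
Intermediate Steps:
$p = 8$ ($p = 4 - -4 = 4 + 4 = 8$)
$n{\left(O,H \right)} = 1$ ($n{\left(O,H \right)} = 0 \cdot 8 + 1 = 0 + 1 = 1$)
$\left(n{\left(\frac{1}{15 - 6},2 \left(-2\right) \right)} + 163\right)^{2} = \left(1 + 163\right)^{2} = 164^{2} = 26896$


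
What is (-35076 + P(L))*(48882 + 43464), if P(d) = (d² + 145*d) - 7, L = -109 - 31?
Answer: -3304416918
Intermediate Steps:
L = -140
P(d) = -7 + d² + 145*d
(-35076 + P(L))*(48882 + 43464) = (-35076 + (-7 + (-140)² + 145*(-140)))*(48882 + 43464) = (-35076 + (-7 + 19600 - 20300))*92346 = (-35076 - 707)*92346 = -35783*92346 = -3304416918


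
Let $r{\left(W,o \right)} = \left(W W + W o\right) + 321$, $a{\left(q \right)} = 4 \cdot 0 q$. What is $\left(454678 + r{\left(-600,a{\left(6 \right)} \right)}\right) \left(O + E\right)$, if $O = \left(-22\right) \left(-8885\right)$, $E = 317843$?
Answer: $418349581687$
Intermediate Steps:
$a{\left(q \right)} = 0$ ($a{\left(q \right)} = 0 q = 0$)
$O = 195470$
$r{\left(W,o \right)} = 321 + W^{2} + W o$ ($r{\left(W,o \right)} = \left(W^{2} + W o\right) + 321 = 321 + W^{2} + W o$)
$\left(454678 + r{\left(-600,a{\left(6 \right)} \right)}\right) \left(O + E\right) = \left(454678 + \left(321 + \left(-600\right)^{2} - 0\right)\right) \left(195470 + 317843\right) = \left(454678 + \left(321 + 360000 + 0\right)\right) 513313 = \left(454678 + 360321\right) 513313 = 814999 \cdot 513313 = 418349581687$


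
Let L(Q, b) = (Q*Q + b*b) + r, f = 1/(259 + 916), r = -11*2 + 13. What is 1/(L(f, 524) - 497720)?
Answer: -1380625/308090610624 ≈ -4.4812e-6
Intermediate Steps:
r = -9 (r = -22 + 13 = -9)
f = 1/1175 ≈ 0.00085106
L(Q, b) = -9 + Q² + b² (L(Q, b) = (Q*Q + b*b) - 9 = (Q² + b²) - 9 = -9 + Q² + b²)
1/(L(f, 524) - 497720) = 1/((-9 + (1/1175)² + 524²) - 497720) = 1/((-9 + 1/1380625 + 274576) - 497720) = 1/(379074064376/1380625 - 497720) = 1/(-308090610624/1380625) = -1380625/308090610624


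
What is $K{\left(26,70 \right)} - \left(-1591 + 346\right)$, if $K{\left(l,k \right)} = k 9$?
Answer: $1875$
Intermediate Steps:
$K{\left(l,k \right)} = 9 k$
$K{\left(26,70 \right)} - \left(-1591 + 346\right) = 9 \cdot 70 - \left(-1591 + 346\right) = 630 - -1245 = 630 + 1245 = 1875$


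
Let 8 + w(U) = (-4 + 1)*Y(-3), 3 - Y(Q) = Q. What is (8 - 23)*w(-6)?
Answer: 390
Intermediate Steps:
Y(Q) = 3 - Q
w(U) = -26 (w(U) = -8 + (-4 + 1)*(3 - 1*(-3)) = -8 - 3*(3 + 3) = -8 - 3*6 = -8 - 18 = -26)
(8 - 23)*w(-6) = (8 - 23)*(-26) = -15*(-26) = 390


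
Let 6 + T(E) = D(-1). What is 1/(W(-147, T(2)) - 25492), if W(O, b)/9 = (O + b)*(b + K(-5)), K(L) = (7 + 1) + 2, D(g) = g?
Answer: -1/29650 ≈ -3.3727e-5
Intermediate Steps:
T(E) = -7 (T(E) = -6 - 1 = -7)
K(L) = 10 (K(L) = 8 + 2 = 10)
W(O, b) = 9*(10 + b)*(O + b) (W(O, b) = 9*((O + b)*(b + 10)) = 9*((O + b)*(10 + b)) = 9*((10 + b)*(O + b)) = 9*(10 + b)*(O + b))
1/(W(-147, T(2)) - 25492) = 1/((9*(-7)² + 90*(-147) + 90*(-7) + 9*(-147)*(-7)) - 25492) = 1/((9*49 - 13230 - 630 + 9261) - 25492) = 1/((441 - 13230 - 630 + 9261) - 25492) = 1/(-4158 - 25492) = 1/(-29650) = -1/29650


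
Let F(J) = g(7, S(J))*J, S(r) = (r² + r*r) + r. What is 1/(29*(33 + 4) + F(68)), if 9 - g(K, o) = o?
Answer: -1/631803 ≈ -1.5828e-6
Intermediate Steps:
S(r) = r + 2*r² (S(r) = (r² + r²) + r = 2*r² + r = r + 2*r²)
g(K, o) = 9 - o
F(J) = J*(9 - J*(1 + 2*J)) (F(J) = (9 - J*(1 + 2*J))*J = J*(9 - J*(1 + 2*J)))
1/(29*(33 + 4) + F(68)) = 1/(29*(33 + 4) + 68*(9 - 1*68 - 2*68²)) = 1/(29*37 + 68*(9 - 68 - 2*4624)) = 1/(1073 + 68*(9 - 68 - 9248)) = 1/(1073 + 68*(-9307)) = 1/(1073 - 632876) = 1/(-631803) = -1/631803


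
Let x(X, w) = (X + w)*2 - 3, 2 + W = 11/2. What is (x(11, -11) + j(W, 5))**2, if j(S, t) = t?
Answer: 4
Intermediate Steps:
W = 7/2 (W = -2 + 11/2 = 7/2 ≈ 3.5000)
x(X, w) = -3 + 2*X + 2*w (x(X, w) = (2*X + 2*w) - 3 = -3 + 2*X + 2*w)
(x(11, -11) + j(W, 5))**2 = ((-3 + 2*11 + 2*(-11)) + 5)**2 = ((-3 + 22 - 22) + 5)**2 = (-3 + 5)**2 = 2**2 = 4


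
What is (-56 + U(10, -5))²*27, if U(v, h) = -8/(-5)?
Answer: 1997568/25 ≈ 79903.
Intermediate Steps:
U(v, h) = 8/5 (U(v, h) = -8*(-⅕) = 8/5)
(-56 + U(10, -5))²*27 = (-56 + 8/5)²*27 = (-272/5)²*27 = (73984/25)*27 = 1997568/25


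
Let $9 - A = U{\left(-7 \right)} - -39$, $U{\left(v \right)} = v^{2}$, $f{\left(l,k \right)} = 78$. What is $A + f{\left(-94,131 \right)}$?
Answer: $-1$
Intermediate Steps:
$A = -79$ ($A = 9 - \left(\left(-7\right)^{2} - -39\right) = 9 - \left(49 + 39\right) = 9 - 88 = -79$)
$A + f{\left(-94,131 \right)} = -79 + 78 = -1$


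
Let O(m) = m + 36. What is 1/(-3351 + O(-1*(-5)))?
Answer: -1/3310 ≈ -0.00030211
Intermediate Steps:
O(m) = 36 + m
1/(-3351 + O(-1*(-5))) = 1/(-3351 + (36 - 1*(-5))) = 1/(-3351 + (36 + 5)) = 1/(-3351 + 41) = 1/(-3310) = -1/3310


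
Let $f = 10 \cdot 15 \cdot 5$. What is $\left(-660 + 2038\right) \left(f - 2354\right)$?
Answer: $-2210312$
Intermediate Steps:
$f = 750$ ($f = 150 \cdot 5 = 750$)
$\left(-660 + 2038\right) \left(f - 2354\right) = \left(-660 + 2038\right) \left(750 - 2354\right) = 1378 \left(-1604\right) = -2210312$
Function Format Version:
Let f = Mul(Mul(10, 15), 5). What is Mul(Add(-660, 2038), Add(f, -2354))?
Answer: -2210312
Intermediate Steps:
f = 750 (f = Mul(150, 5) = 750)
Mul(Add(-660, 2038), Add(f, -2354)) = Mul(Add(-660, 2038), Add(750, -2354)) = Mul(1378, -1604) = -2210312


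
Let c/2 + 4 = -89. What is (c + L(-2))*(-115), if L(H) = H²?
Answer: 20930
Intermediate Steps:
c = -186 (c = -8 + 2*(-89) = -8 - 178 = -186)
(c + L(-2))*(-115) = (-186 + (-2)²)*(-115) = (-186 + 4)*(-115) = -182*(-115) = 20930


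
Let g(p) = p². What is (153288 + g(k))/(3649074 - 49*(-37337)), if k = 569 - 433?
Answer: 171784/5478587 ≈ 0.031356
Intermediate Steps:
k = 136
(153288 + g(k))/(3649074 - 49*(-37337)) = (153288 + 136²)/(3649074 - 49*(-37337)) = (153288 + 18496)/(3649074 + 1829513) = 171784/5478587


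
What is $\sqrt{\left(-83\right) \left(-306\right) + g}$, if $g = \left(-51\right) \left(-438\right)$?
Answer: $6 \sqrt{1326} \approx 218.49$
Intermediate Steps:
$g = 22338$
$\sqrt{\left(-83\right) \left(-306\right) + g} = \sqrt{\left(-83\right) \left(-306\right) + 22338} = \sqrt{25398 + 22338} = \sqrt{47736} = 6 \sqrt{1326}$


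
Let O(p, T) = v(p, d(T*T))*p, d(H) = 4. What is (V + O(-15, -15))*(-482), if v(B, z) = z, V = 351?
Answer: -140262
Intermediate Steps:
O(p, T) = 4*p
(V + O(-15, -15))*(-482) = (351 + 4*(-15))*(-482) = (351 - 60)*(-482) = 291*(-482) = -140262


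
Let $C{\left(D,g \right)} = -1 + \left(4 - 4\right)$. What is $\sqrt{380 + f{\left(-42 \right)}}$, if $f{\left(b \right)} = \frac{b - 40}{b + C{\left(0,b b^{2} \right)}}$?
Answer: $\frac{\sqrt{706146}}{43} \approx 19.542$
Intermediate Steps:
$C{\left(D,g \right)} = -1$ ($C{\left(D,g \right)} = -1 + \left(4 - 4\right) = -1 + 0 = -1$)
$f{\left(b \right)} = \frac{-40 + b}{-1 + b}$ ($f{\left(b \right)} = \frac{b - 40}{b - 1} = \frac{-40 + b}{-1 + b}$)
$\sqrt{380 + f{\left(-42 \right)}} = \sqrt{380 + \frac{-40 - 42}{-1 - 42}} = \sqrt{380 + \frac{1}{-43} \left(-82\right)} = \sqrt{380 - - \frac{82}{43}} = \sqrt{380 + \frac{82}{43}} = \sqrt{\frac{16422}{43}} = \frac{\sqrt{706146}}{43}$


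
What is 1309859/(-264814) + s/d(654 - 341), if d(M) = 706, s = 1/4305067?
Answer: -995288928288901/201217415212957 ≈ -4.9463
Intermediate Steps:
s = 1/4305067 ≈ 2.3228e-7
1309859/(-264814) + s/d(654 - 341) = 1309859/(-264814) + (1/4305067)/706 = 1309859*(-1/264814) + (1/4305067)*(1/706) = -1309859/264814 + 1/3039377302 = -995288928288901/201217415212957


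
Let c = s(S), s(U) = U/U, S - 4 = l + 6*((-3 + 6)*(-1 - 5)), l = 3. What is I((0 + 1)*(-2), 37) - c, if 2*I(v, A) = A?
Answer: 35/2 ≈ 17.500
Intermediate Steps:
S = -101 (S = 4 + (3 + 6*((-3 + 6)*(-1 - 5))) = 4 + (3 + 6*(3*(-6))) = 4 + (3 + 6*(-18)) = 4 + (3 - 108) = 4 - 105 = -101)
I(v, A) = A/2
s(U) = 1
c = 1
I((0 + 1)*(-2), 37) - c = (½)*37 - 1*1 = 37/2 - 1 = 35/2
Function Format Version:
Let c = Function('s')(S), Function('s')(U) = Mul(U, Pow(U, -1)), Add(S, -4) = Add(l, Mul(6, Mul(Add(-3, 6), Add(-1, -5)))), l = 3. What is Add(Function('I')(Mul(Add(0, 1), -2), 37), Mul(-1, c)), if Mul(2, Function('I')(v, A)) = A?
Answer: Rational(35, 2) ≈ 17.500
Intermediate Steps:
S = -101 (S = Add(4, Add(3, Mul(6, Mul(Add(-3, 6), Add(-1, -5))))) = Add(4, Add(3, Mul(6, Mul(3, -6)))) = Add(4, Add(3, Mul(6, -18))) = Add(4, Add(3, -108)) = Add(4, -105) = -101)
Function('I')(v, A) = Mul(Rational(1, 2), A)
Function('s')(U) = 1
c = 1
Add(Function('I')(Mul(Add(0, 1), -2), 37), Mul(-1, c)) = Add(Mul(Rational(1, 2), 37), Mul(-1, 1)) = Add(Rational(37, 2), -1) = Rational(35, 2)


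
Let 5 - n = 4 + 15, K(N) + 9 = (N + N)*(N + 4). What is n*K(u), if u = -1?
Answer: 210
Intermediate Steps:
K(N) = -9 + 2*N*(4 + N) (K(N) = -9 + (N + N)*(N + 4) = -9 + (2*N)*(4 + N) = -9 + 2*N*(4 + N))
n = -14 (n = 5 - (4 + 15) = 5 - 1*19 = 5 - 19 = -14)
n*K(u) = -14*(-9 + 2*(-1)² + 8*(-1)) = -14*(-9 + 2*1 - 8) = -14*(-9 + 2 - 8) = -14*(-15) = 210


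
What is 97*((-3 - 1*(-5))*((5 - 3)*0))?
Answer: 0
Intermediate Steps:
97*((-3 - 1*(-5))*((5 - 3)*0)) = 97*((-3 + 5)*(2*0)) = 97*(2*0) = 97*0 = 0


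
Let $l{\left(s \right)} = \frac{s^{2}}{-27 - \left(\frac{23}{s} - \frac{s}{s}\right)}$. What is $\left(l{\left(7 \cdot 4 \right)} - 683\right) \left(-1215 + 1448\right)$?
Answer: $- \frac{124628205}{751} \approx -1.6595 \cdot 10^{5}$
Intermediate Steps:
$l{\left(s \right)} = \frac{s^{2}}{-26 - \frac{23}{s}}$ ($l{\left(s \right)} = \frac{s^{2}}{-27 + \left(- \frac{23}{s} + 1\right)} = \frac{s^{2}}{-27 + \left(1 - \frac{23}{s}\right)} = \frac{s^{2}}{-26 - \frac{23}{s}}$)
$\left(l{\left(7 \cdot 4 \right)} - 683\right) \left(-1215 + 1448\right) = \left(- \frac{\left(7 \cdot 4\right)^{3}}{23 + 26 \cdot 7 \cdot 4} - 683\right) \left(-1215 + 1448\right) = \left(- \frac{28^{3}}{23 + 26 \cdot 28} - 683\right) 233 = \left(\left(-1\right) 21952 \frac{1}{23 + 728} - 683\right) 233 = \left(\left(-1\right) 21952 \cdot \frac{1}{751} - 683\right) 233 = \left(- \frac{21952}{751} - 683\right) 233 = \left(- \frac{534885}{751}\right) 233 = - \frac{124628205}{751}$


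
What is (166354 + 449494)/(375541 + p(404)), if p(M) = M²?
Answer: 615848/538757 ≈ 1.1431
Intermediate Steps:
(166354 + 449494)/(375541 + p(404)) = (166354 + 449494)/(375541 + 404²) = 615848/(375541 + 163216) = 615848/538757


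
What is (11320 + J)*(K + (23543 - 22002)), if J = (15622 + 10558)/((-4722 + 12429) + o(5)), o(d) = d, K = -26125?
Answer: -67088214865/241 ≈ -2.7837e+8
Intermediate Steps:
J = 6545/1928 (J = (15622 + 10558)/((-4722 + 12429) + 5) = 26180/(7707 + 5) = 26180/7712 = 26180*(1/7712) = 6545/1928 ≈ 3.3947)
(11320 + J)*(K + (23543 - 22002)) = (11320 + 6545/1928)*(-26125 + (23543 - 22002)) = 21831505*(-26125 + 1541)/1928 = (21831505/1928)*(-24584) = -67088214865/241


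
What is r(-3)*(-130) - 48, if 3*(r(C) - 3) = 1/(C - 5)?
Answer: -5191/12 ≈ -432.58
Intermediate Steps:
r(C) = 3 + 1/(3*(-5 + C)) (r(C) = 3 + 1/(3*(C - 5)) = 3 + 1/(3*(-5 + C)))
r(-3)*(-130) - 48 = ((-44 + 9*(-3))/(3*(-5 - 3)))*(-130) - 48 = ((⅓)*(-44 - 27)/(-8))*(-130) - 48 = ((⅓)*(-⅛)*(-71))*(-130) - 48 = (71/24)*(-130) - 48 = -4615/12 - 48 = -5191/12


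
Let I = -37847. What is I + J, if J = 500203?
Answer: 462356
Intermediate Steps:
I + J = -37847 + 500203 = 462356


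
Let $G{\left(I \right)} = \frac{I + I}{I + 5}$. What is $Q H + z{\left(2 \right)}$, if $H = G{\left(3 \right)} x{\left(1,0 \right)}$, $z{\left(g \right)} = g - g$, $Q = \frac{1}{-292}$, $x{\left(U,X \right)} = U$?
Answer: $- \frac{3}{1168} \approx -0.0025685$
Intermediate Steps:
$Q = - \frac{1}{292} \approx -0.0034247$
$z{\left(g \right)} = 0$
$G{\left(I \right)} = \frac{2 I}{5 + I}$
$H = \frac{3}{4}$ ($H = 2 \cdot 3 \frac{1}{5 + 3} \cdot 1 = 2 \cdot 3 \cdot \frac{1}{8} \cdot 1 = \frac{3}{4} \cdot 1 = \frac{3}{4} \approx 0.75$)
$Q H + z{\left(2 \right)} = \left(- \frac{1}{292}\right) \frac{3}{4} + 0 = - \frac{3}{1168} + 0 = - \frac{3}{1168}$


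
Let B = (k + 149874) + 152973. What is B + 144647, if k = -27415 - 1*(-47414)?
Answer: 467493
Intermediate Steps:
k = 19999 (k = -27415 + 47414 = 19999)
B = 322846 (B = (19999 + 149874) + 152973 = 169873 + 152973 = 322846)
B + 144647 = 322846 + 144647 = 467493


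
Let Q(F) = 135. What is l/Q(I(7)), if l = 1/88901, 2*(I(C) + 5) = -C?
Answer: 1/12001635 ≈ 8.3322e-8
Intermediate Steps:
I(C) = -5 - C/2 (I(C) = -5 + (-C)/2 = -5 - C/2)
l = 1/88901 ≈ 1.1248e-5
l/Q(I(7)) = (1/88901)/135 = (1/88901)*(1/135) = 1/12001635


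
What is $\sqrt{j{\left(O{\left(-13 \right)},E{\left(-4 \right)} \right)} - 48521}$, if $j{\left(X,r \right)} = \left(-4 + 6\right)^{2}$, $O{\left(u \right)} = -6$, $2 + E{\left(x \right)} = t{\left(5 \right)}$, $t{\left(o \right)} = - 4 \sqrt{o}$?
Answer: $i \sqrt{48517} \approx 220.27 i$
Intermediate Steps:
$E{\left(x \right)} = -2 - 4 \sqrt{5}$
$j{\left(X,r \right)} = 4$ ($j{\left(X,r \right)} = 2^{2} = 4$)
$\sqrt{j{\left(O{\left(-13 \right)},E{\left(-4 \right)} \right)} - 48521} = \sqrt{4 - 48521} = \sqrt{-48517} = i \sqrt{48517}$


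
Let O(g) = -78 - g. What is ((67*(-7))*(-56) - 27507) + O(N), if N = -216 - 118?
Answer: -987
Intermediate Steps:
N = -334
((67*(-7))*(-56) - 27507) + O(N) = ((67*(-7))*(-56) - 27507) + (-78 - 1*(-334)) = (-469*(-56) - 27507) + (-78 + 334) = (26264 - 27507) + 256 = -1243 + 256 = -987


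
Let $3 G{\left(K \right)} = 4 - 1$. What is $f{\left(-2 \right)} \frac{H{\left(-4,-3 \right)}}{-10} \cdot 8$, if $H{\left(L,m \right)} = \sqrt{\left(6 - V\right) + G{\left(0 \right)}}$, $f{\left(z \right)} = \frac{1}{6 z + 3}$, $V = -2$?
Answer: $\frac{4}{15} \approx 0.26667$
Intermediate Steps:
$f{\left(z \right)} = \frac{1}{3 + 6 z}$
$G{\left(K \right)} = 1$ ($G{\left(K \right)} = \frac{4 - 1}{3} = \frac{1}{3} \cdot 3 = 1$)
$H{\left(L,m \right)} = 3$ ($H{\left(L,m \right)} = \sqrt{\left(6 - -2\right) + 1} = \sqrt{\left(6 + 2\right) + 1} = \sqrt{8 + 1} = \sqrt{9} = 3$)
$f{\left(-2 \right)} \frac{H{\left(-4,-3 \right)}}{-10} \cdot 8 = \frac{1}{3 \left(1 + 2 \left(-2\right)\right)} \frac{3}{-10} \cdot 8 = \frac{1}{3 \left(1 - 4\right)} 3 \left(- \frac{1}{10}\right) 8 = \frac{1}{3 \left(-3\right)} \left(- \frac{3}{10}\right) 8 = \frac{1}{3} \left(- \frac{1}{3}\right) \left(- \frac{3}{10}\right) 8 = \left(- \frac{1}{9}\right) \left(- \frac{3}{10}\right) 8 = \frac{1}{30} \cdot 8 = \frac{4}{15}$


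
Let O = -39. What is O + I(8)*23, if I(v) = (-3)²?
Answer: 168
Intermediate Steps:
I(v) = 9
O + I(8)*23 = -39 + 9*23 = -39 + 207 = 168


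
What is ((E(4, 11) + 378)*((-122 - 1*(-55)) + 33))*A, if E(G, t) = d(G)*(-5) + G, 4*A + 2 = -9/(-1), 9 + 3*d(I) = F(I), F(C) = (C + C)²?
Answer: -103649/6 ≈ -17275.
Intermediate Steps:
F(C) = 4*C² (F(C) = (2*C)² = 4*C²)
d(I) = -3 + 4*I²/3 (d(I) = -3 + (4*I²)/3 = -3 + 4*I²/3)
A = 7/4 (A = -½ + (-9/(-1))/4 = -½ + (-9*(-1))/4 = -½ + (¼)*9 = -½ + 9/4 = 7/4 ≈ 1.7500)
E(G, t) = 15 + G - 20*G²/3 (E(G, t) = (-3 + 4*G²/3)*(-5) + G = (15 - 20*G²/3) + G = 15 + G - 20*G²/3)
((E(4, 11) + 378)*((-122 - 1*(-55)) + 33))*A = (((15 + 4 - 20/3*4²) + 378)*((-122 - 1*(-55)) + 33))*(7/4) = (((15 + 4 - 20/3*16) + 378)*((-122 + 55) + 33))*(7/4) = (((15 + 4 - 320/3) + 378)*(-67 + 33))*(7/4) = ((-263/3 + 378)*(-34))*(7/4) = ((871/3)*(-34))*(7/4) = -29614/3*7/4 = -103649/6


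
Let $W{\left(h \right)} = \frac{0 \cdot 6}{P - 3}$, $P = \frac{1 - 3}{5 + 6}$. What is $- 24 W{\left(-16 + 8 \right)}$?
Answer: $0$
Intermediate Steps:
$P = - \frac{2}{11} \approx -0.18182$
$W{\left(h \right)} = 0$ ($W{\left(h \right)} = \frac{0 \cdot 6}{- \frac{2}{11} - 3} = \frac{0}{- \frac{35}{11}} = 0 \left(- \frac{11}{35}\right) = 0$)
$- 24 W{\left(-16 + 8 \right)} = \left(-24\right) 0 = 0$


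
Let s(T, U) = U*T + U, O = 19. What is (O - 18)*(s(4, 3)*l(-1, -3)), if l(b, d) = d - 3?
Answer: -90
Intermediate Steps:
l(b, d) = -3 + d
s(T, U) = U + T*U (s(T, U) = T*U + U = U + T*U)
(O - 18)*(s(4, 3)*l(-1, -3)) = (19 - 18)*((3*(1 + 4))*(-3 - 3)) = 1*((3*5)*(-6)) = 1*(15*(-6)) = 1*(-90) = -90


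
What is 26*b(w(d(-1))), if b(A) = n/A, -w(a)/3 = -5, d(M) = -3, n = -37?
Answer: -962/15 ≈ -64.133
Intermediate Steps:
w(a) = 15 (w(a) = -3*(-5) = 15)
b(A) = -37/A
26*b(w(d(-1))) = 26*(-37/15) = -962/15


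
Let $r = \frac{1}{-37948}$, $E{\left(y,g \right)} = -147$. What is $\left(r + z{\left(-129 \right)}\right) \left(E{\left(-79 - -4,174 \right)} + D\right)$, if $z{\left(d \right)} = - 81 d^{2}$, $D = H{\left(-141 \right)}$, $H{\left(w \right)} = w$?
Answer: $\frac{3682865239848}{9487} \approx 3.882 \cdot 10^{8}$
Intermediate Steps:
$D = -141$
$r = - \frac{1}{37948} \approx -2.6352 \cdot 10^{-5}$
$\left(r + z{\left(-129 \right)}\right) \left(E{\left(-79 - -4,174 \right)} + D\right) = \left(- \frac{1}{37948} - 81 \left(-129\right)^{2}\right) \left(-147 - 141\right) = \left(- \frac{1}{37948} - 1347921\right) \left(-288\right) = \left(- \frac{51150906109}{37948}\right) \left(-288\right) = \frac{3682865239848}{9487}$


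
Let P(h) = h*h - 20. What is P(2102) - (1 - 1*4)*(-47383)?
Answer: 4276235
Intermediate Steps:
P(h) = -20 + h² (P(h) = h² - 20 = -20 + h²)
P(2102) - (1 - 1*4)*(-47383) = (-20 + 2102²) - (1 - 1*4)*(-47383) = (-20 + 4418404) - (1 - 4)*(-47383) = 4418384 - (-3)*(-47383) = 4418384 - 1*142149 = 4418384 - 142149 = 4276235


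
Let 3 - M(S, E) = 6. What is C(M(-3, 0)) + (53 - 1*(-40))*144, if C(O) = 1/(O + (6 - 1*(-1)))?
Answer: 53569/4 ≈ 13392.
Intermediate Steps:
M(S, E) = -3 (M(S, E) = 3 - 1*6 = 3 - 6 = -3)
C(O) = 1/(7 + O) (C(O) = 1/(O + (6 + 1)) = 1/(O + 7) = 1/(7 + O))
C(M(-3, 0)) + (53 - 1*(-40))*144 = 1/(7 - 3) + (53 - 1*(-40))*144 = 1/4 + (53 + 40)*144 = 1/4 + 93*144 = 1/4 + 13392 = 53569/4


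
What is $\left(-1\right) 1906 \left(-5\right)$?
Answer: $9530$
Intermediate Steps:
$\left(-1\right) 1906 \left(-5\right) = \left(-1906\right) \left(-5\right) = 9530$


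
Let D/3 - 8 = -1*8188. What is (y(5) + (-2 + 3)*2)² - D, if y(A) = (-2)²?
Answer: 24576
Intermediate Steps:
y(A) = 4
D = -24540 (D = 24 + 3*(-1*8188) = 24 + 3*(-8188) = 24 - 24564 = -24540)
(y(5) + (-2 + 3)*2)² - D = (4 + (-2 + 3)*2)² - 1*(-24540) = (4 + 1*2)² + 24540 = (4 + 2)² + 24540 = 6² + 24540 = 36 + 24540 = 24576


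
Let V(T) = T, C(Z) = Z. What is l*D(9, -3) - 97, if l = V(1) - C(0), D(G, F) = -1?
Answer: -98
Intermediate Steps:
l = 1 (l = 1 - 1*0 = 1 + 0 = 1)
l*D(9, -3) - 97 = 1*(-1) - 97 = -1 - 97 = -98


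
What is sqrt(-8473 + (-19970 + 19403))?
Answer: 4*I*sqrt(565) ≈ 95.079*I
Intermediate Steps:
sqrt(-8473 + (-19970 + 19403)) = sqrt(-8473 - 567) = sqrt(-9040) = 4*I*sqrt(565)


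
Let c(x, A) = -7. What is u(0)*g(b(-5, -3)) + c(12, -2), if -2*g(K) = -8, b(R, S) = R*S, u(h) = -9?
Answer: -43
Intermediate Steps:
g(K) = 4 (g(K) = -½*(-8) = 4)
u(0)*g(b(-5, -3)) + c(12, -2) = -9*4 - 7 = -36 - 7 = -43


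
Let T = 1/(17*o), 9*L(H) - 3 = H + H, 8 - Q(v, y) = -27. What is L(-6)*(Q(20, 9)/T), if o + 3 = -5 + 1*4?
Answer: 2380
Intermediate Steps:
Q(v, y) = 35 (Q(v, y) = 8 - 1*(-27) = 8 + 27 = 35)
o = -4 (o = -3 + (-5 + 1*4) = -3 + (-5 + 4) = -3 - 1 = -4)
L(H) = 1/3 + 2*H/9 (L(H) = 1/3 + (H + H)/9 = 1/3 + (2*H)/9 = 1/3 + 2*H/9)
T = -1/68 (T = 1/(17*(-4)) = 1/(-68) = -1/68 ≈ -0.014706)
L(-6)*(Q(20, 9)/T) = (1/3 + (2/9)*(-6))*(35/(-1/68)) = (1/3 - 4/3)*(35*(-68)) = -1*(-2380) = 2380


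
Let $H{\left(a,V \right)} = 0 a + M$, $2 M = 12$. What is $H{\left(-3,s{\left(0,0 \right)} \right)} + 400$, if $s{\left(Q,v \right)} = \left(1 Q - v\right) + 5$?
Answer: $406$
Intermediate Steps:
$M = 6$ ($M = \frac{1}{2} \cdot 12 = 6$)
$s{\left(Q,v \right)} = 5 + Q - v$ ($s{\left(Q,v \right)} = \left(Q - v\right) + 5 = 5 + Q - v$)
$H{\left(a,V \right)} = 6$ ($H{\left(a,V \right)} = 0 a + 6 = 0 + 6 = 6$)
$H{\left(-3,s{\left(0,0 \right)} \right)} + 400 = 6 + 400 = 406$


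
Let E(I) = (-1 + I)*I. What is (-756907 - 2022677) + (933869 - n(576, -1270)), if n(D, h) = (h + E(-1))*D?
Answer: -1115347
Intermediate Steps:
E(I) = I*(-1 + I)
n(D, h) = D*(2 + h) (n(D, h) = (h - (-1 - 1))*D = (h - 1*(-2))*D = (h + 2)*D = (2 + h)*D = D*(2 + h))
(-756907 - 2022677) + (933869 - n(576, -1270)) = (-756907 - 2022677) + (933869 - 576*(2 - 1270)) = -2779584 + (933869 - 576*(-1268)) = -2779584 + (933869 - 1*(-730368)) = -2779584 + (933869 + 730368) = -2779584 + 1664237 = -1115347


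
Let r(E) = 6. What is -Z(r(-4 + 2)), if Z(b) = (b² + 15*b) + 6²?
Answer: -162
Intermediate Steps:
Z(b) = 36 + b² + 15*b (Z(b) = (b² + 15*b) + 36 = 36 + b² + 15*b)
-Z(r(-4 + 2)) = -(36 + 6² + 15*6) = -(36 + 36 + 90) = -1*162 = -162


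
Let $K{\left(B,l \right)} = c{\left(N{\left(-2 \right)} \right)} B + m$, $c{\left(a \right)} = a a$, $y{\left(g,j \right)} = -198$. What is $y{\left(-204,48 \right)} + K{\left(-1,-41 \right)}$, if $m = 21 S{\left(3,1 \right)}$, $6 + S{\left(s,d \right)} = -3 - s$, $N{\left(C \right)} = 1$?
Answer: $-451$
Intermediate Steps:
$c{\left(a \right)} = a^{2}$
$S{\left(s,d \right)} = -9 - s$ ($S{\left(s,d \right)} = -6 - \left(3 + s\right) = -9 - s$)
$m = -252$ ($m = 21 \left(-9 - 3\right) = 21 \left(-12\right) = -252$)
$K{\left(B,l \right)} = -252 + B$ ($K{\left(B,l \right)} = 1^{2} B - 252 = 1 B - 252 = B - 252 = -252 + B$)
$y{\left(-204,48 \right)} + K{\left(-1,-41 \right)} = -198 - 253 = -451$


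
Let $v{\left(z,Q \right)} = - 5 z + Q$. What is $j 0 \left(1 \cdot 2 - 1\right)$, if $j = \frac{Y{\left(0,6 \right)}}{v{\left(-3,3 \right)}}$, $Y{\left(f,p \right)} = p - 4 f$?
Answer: $0$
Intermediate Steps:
$v{\left(z,Q \right)} = Q - 5 z$
$j = \frac{1}{3}$ ($j = \frac{6 - 0}{3 - -15} = \frac{6 + 0}{3 + 15} = \frac{6}{18} = 6 \cdot \frac{1}{18} = \frac{1}{3} \approx 0.33333$)
$j 0 \left(1 \cdot 2 - 1\right) = \frac{1}{3} \cdot 0 \left(1 \cdot 2 - 1\right) = 0 \left(2 - 1\right) = 0 \cdot 1 = 0$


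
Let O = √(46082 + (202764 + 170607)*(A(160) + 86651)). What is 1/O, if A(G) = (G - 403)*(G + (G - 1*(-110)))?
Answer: -I*√135928963/951502741 ≈ -1.2253e-5*I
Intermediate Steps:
A(G) = (-403 + G)*(110 + 2*G) (A(G) = (-403 + G)*(G + (G + 110)) = (-403 + G)*(G + (110 + G)) = (-403 + G)*(110 + 2*G))
O = 7*I*√135928963 (O = √(46082 + (202764 + 170607)*((-44330 - 696*160 + 2*160²) + 86651)) = √(46082 + 373371*((-44330 - 111360 + 2*25600) + 86651)) = √(46082 + 373371*((-44330 - 111360 + 51200) + 86651)) = √(46082 + 373371*(-104490 + 86651)) = √(46082 + 373371*(-17839)) = √(46082 - 6660565269) = √(-6660519187) = 7*I*√135928963 ≈ 81612.0*I)
1/O = 1/(7*I*√135928963) = -I*√135928963/951502741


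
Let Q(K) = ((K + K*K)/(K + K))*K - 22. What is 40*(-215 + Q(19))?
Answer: -1880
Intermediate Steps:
Q(K) = -22 + K/2 + K²/2 (Q(K) = ((K + K²)/((2*K)))*K - 22 = ((K + K²)*(1/(2*K)))*K - 22 = ((K + K²)/(2*K))*K - 22 = (K/2 + K²/2) - 22 = -22 + K/2 + K²/2)
40*(-215 + Q(19)) = 40*(-215 + (-22 + (½)*19 + (½)*19²)) = 40*(-215 + (-22 + 19/2 + (½)*361)) = 40*(-215 + (-22 + 19/2 + 361/2)) = 40*(-215 + 168) = 40*(-47) = -1880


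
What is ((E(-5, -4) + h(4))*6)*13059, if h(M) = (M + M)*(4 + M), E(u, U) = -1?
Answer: 4936302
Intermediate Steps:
h(M) = 2*M*(4 + M) (h(M) = (2*M)*(4 + M) = 2*M*(4 + M))
((E(-5, -4) + h(4))*6)*13059 = ((-1 + 2*4*(4 + 4))*6)*13059 = ((-1 + 2*4*8)*6)*13059 = ((-1 + 64)*6)*13059 = (63*6)*13059 = 378*13059 = 4936302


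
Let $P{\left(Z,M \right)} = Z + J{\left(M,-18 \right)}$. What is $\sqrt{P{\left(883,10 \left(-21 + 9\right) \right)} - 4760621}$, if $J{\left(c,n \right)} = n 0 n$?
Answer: $i \sqrt{4759738} \approx 2181.7 i$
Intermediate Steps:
$J{\left(c,n \right)} = 0$ ($J{\left(c,n \right)} = 0 n = 0$)
$P{\left(Z,M \right)} = Z$ ($P{\left(Z,M \right)} = Z + 0 = Z$)
$\sqrt{P{\left(883,10 \left(-21 + 9\right) \right)} - 4760621} = \sqrt{883 - 4760621} = \sqrt{-4759738} = i \sqrt{4759738}$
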